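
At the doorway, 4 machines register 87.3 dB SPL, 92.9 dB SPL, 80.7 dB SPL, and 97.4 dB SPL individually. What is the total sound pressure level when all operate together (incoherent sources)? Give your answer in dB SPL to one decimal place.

99.1 dB SPL

Incoherent sources combine by intensity addition: L_total = 10·log₁₀(Σ 10^(L_i/10)).
Σ 10^(L/10) = 10^(87.3/10) + 10^(92.9/10) + 10^(80.7/10) + 10^(97.4/10) = 8.100e+09.
L_total = 10·log₁₀(8.100e+09) = 99.08 dB SPL.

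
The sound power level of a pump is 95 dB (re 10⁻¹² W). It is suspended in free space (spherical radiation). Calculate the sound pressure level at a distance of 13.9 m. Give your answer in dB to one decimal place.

61.1 dB

Free-field spherical radiation: L_p = L_w − 10·log₁₀(4π·r²), r = 13.9 m.
4π·r² = 2428 m², 10·log₁₀ of that is 33.852 dB.
L_p = 95 − 33.852 = 61.15 dB.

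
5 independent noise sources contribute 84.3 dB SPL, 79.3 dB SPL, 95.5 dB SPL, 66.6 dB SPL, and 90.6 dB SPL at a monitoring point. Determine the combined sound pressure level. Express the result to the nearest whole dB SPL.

97 dB SPL

For uncorrelated sources the intensities add, so convert each level to linear form, sum, and take 10·log₁₀ of the total.
Σ 10^(L/10) = 10^(84.3/10) + 10^(79.3/10) + 10^(95.5/10) + 10^(66.6/10) + 10^(90.6/10) = 5.055e+09.
L_total = 10·log₁₀(5.055e+09) = 97.04 dB SPL.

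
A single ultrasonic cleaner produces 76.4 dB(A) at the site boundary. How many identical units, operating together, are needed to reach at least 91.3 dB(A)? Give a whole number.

Need L₁ + 10·log₁₀ N ≥ 91.3, i.e. log₁₀ N ≥ 1.49.
N ≥ 10^(14.9/10) = 30.903, so N = 31.

31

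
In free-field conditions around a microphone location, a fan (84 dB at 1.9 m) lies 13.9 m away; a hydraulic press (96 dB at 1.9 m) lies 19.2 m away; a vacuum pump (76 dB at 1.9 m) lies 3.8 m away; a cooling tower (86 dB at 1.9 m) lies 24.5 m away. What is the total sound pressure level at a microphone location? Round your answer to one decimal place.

77.5 dB

Propagate each source to the receiver with L = L_ref − 20·log₁₀(r/r_ref), then add intensities.
fan: 84 − 20·log₁₀(13.9/1.9) = 84 − 17.29 = 66.71 dB.
hydraulic press: 96 − 20·log₁₀(19.2/1.9) = 96 − 20.09 = 75.91 dB.
vacuum pump: 76 − 20·log₁₀(3.8/1.9) = 76 − 6.02 = 69.98 dB.
cooling tower: 86 − 20·log₁₀(24.5/1.9) = 86 − 22.21 = 63.79 dB.
Σ 10^(L/10) = 5.603e+07 → L_total = 10·log₁₀(5.603e+07) = 77.48 dB.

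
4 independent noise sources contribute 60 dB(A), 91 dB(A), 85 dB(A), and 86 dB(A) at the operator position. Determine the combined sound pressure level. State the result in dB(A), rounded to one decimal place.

93.0 dB(A)

For uncorrelated sources the intensities add, so convert each level to linear form, sum, and take 10·log₁₀ of the total.
Σ 10^(L/10) = 10^(60/10) + 10^(91/10) + 10^(85/10) + 10^(86/10) = 1.974e+09.
L_total = 10·log₁₀(1.974e+09) = 92.95 dB(A).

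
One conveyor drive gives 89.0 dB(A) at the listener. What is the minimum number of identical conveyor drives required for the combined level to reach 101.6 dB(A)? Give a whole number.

19

N identical sources give L₁ + 10·log₁₀ N, so require 10·log₁₀ N ≥ 101.6 − 89.0 = 12.6 dB.
N ≥ 10^(12.6/10) = 18.197, so N = 19.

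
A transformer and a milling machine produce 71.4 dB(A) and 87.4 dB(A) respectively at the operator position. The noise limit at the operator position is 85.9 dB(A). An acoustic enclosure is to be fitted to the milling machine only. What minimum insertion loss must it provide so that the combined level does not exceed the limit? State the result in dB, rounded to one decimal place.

The untreated sources together contribute 10^(71.4/10) = 1.380e+07, i.e. 71.40 dB(A).
The limit corresponds to 10^(85.9/10) = 3.890e+08; subtracting the fixed part leaves 3.752e+08 for the milling machine, i.e. 85.74 dB(A).
So the milling machine must be reduced from 87.4 to 85.74 dB(A): IL = 1.66 dB.

1.7 dB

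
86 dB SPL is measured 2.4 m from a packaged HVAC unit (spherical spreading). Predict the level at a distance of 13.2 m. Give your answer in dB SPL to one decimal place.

71.2 dB SPL

Point-source attenuation: ΔL = 20·log₁₀(r₂/r₁) = 20·log₁₀(13.2/2.4) = 14.807 dB.
L₂ = 86 − 20·log₁₀(13.2/2.4) = 86 − 14.807 = 71.19 dB SPL.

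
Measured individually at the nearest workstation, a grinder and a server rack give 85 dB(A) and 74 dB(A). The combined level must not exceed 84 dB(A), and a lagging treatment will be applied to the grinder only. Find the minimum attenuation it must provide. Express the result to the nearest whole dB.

1 dB

Everything except the grinder sums to 10^(74/10) = 2.512e+07 in linear terms, 74.00 dB(A).
To meet 84 dB(A) overall, the treated grinder may contribute at most 10^(84/10) − 2.512e+07 = 2.261e+08, i.e. 83.54 dB(A).
So the grinder must be reduced from 85 to 83.54 dB(A): IL = 1.46 dB.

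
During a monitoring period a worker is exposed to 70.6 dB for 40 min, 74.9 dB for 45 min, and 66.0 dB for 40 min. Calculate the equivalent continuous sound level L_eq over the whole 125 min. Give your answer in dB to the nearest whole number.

L_eq = 10·log₁₀[(1/T)·Σ tᵢ·10^(Lᵢ/10)] with T = 125 min.
Σ tᵢ·10^(Lᵢ/10) = 40·10^(70.6/10) + 45·10^(74.9/10) + 40·10^(66.0/10) = 2.009e+09.
L_eq = 10·log₁₀(2.009e+09/125) = 72.06 dB.

72 dB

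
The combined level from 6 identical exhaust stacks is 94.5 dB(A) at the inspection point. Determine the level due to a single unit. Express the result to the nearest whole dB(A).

87 dB(A)

6 equal contributions raise the level by 10·log₁₀ 6 = 7.782 dB, so each unit alone gives 94.5 − 7.782.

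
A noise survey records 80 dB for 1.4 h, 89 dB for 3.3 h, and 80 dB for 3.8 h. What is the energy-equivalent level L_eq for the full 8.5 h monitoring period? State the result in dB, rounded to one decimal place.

85.7 dB

L_eq = 10·log₁₀[(1/T)·Σ tᵢ·10^(Lᵢ/10)] with T = 8.5 h.
Σ tᵢ·10^(Lᵢ/10) = 1.4·10^(80/10) + 3.3·10^(89/10) + 3.8·10^(80/10) = 3.141e+09.
L_eq = 10·log₁₀(3.141e+09/8.5) = 85.68 dB.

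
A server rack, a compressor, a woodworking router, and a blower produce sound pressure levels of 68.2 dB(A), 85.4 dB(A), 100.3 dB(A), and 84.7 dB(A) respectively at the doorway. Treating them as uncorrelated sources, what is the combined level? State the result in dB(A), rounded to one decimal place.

Incoherent sources combine by intensity addition: L_total = 10·log₁₀(Σ 10^(L_i/10)).
Σ 10^(L/10) = 10^(68.2/10) + 10^(85.4/10) + 10^(100.3/10) + 10^(84.7/10) = 1.136e+10.
L_total = 10·log₁₀(1.136e+10) = 100.56 dB(A).

100.6 dB(A)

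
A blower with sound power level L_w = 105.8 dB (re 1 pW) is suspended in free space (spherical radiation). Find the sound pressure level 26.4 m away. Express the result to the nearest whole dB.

Free-field spherical radiation: L_p = L_w − 10·log₁₀(4π·r²), r = 26.4 m.
4π·r² = 8758 m², 10·log₁₀ of that is 39.424 dB.
L_p = 105.8 − 39.424 = 66.38 dB.

66 dB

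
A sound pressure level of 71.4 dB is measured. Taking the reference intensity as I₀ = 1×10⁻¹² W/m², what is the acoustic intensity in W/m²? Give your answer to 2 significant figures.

1.4e-05 W/m²

I/I₀ = 10^(71.4/10) = 1.38e+07, so I = 1.38e+07 × 10⁻¹² W/m².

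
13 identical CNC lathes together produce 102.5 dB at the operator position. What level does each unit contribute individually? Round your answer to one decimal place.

91.4 dB

For N identical incoherent sources L_total = L₁ + 10·log₁₀ N, so L₁ = 102.5 − 10·log₁₀(13) = 102.5 − 11.139.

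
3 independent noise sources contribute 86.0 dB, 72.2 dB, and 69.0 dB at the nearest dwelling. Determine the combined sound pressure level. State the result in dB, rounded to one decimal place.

86.3 dB

For uncorrelated sources the intensities add, so convert each level to linear form, sum, and take 10·log₁₀ of the total.
Σ 10^(L/10) = 10^(86.0/10) + 10^(72.2/10) + 10^(69.0/10) = 4.226e+08.
L_total = 10·log₁₀(4.226e+08) = 86.26 dB.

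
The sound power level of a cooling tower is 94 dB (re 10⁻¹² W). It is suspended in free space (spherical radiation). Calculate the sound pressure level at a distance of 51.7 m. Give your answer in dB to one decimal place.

The power spreads over a sphere of area 4π·r², so L_p = L_w − 10·log₁₀(4π·r²).
4π·r² = 3.359e+04 m², 10·log₁₀ of that is 45.262 dB.
L_p = 94 − 45.262 = 48.74 dB.

48.7 dB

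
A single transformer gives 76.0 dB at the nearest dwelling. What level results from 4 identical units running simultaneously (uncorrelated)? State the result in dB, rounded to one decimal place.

82.0 dB

With 4 equal, uncorrelated contributions the intensity is 4× that of one unit, giving a rise of 10·log₁₀ 4.
L_total = 76.0 + 10·log₁₀(4) = 76.0 + 6.021 = 82.02 dB.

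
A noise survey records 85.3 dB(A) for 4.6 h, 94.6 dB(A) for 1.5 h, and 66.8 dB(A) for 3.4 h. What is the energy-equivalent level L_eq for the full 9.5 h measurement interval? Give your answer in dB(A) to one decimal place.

87.9 dB(A)

L_eq = 10·log₁₀[(1/T)·Σ tᵢ·10^(Lᵢ/10)] with T = 9.5 h.
Σ tᵢ·10^(Lᵢ/10) = 4.6·10^(85.3/10) + 1.5·10^(94.6/10) + 3.4·10^(66.8/10) = 5.901e+09.
L_eq = 10·log₁₀(5.901e+09/9.5) = 87.93 dB(A).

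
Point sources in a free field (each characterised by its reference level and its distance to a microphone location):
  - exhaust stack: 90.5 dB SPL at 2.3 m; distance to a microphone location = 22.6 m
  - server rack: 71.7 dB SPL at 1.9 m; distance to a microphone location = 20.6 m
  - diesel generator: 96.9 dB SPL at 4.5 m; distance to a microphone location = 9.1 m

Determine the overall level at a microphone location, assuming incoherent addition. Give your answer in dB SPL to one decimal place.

90.8 dB SPL

Apply inverse-square spreading to bring every level to the receiver, then sum 10^(L/10).
exhaust stack: 90.5 − 20·log₁₀(22.6/2.3) = 90.5 − 19.85 = 70.65 dB SPL.
server rack: 71.7 − 20·log₁₀(20.6/1.9) = 71.7 − 20.70 = 51.00 dB SPL.
diesel generator: 96.9 − 20·log₁₀(9.1/4.5) = 96.9 − 6.12 = 90.78 dB SPL.
Σ 10^(L/10) = 1.209e+09 → L_total = 10·log₁₀(1.209e+09) = 90.83 dB SPL.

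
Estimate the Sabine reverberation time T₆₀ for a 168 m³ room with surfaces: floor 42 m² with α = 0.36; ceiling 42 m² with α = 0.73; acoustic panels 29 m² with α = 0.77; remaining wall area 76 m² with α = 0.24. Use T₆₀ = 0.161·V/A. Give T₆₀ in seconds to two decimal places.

Total absorption A = 42·0.36 + 42·0.73 + 29·0.77 + 76·0.24 = 86.35 m² sabins.
T₆₀ = 0.161 × 168 / 86.35 = 0.313 s.

0.31 s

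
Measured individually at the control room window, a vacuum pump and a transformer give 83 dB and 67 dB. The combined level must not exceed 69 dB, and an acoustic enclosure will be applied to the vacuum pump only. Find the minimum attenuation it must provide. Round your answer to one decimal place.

18.3 dB

Fixed contribution from the other source: Σ 10^(L/10) = 10^(67/10) = 5.012e+06 (67.00 dB).
To meet 69 dB overall, the treated vacuum pump may contribute at most 10^(69/10) − 5.012e+06 = 2.931e+06, i.e. 64.67 dB.
Required insertion loss = 83 − 64.67 = 18.33 dB.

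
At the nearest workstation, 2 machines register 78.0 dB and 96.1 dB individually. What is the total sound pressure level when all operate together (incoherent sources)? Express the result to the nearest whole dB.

96 dB

Incoherent sources combine by intensity addition: L_total = 10·log₁₀(Σ 10^(L_i/10)).
Σ 10^(L/10) = 10^(78.0/10) + 10^(96.1/10) = 4.137e+09.
L_total = 10·log₁₀(4.137e+09) = 96.17 dB.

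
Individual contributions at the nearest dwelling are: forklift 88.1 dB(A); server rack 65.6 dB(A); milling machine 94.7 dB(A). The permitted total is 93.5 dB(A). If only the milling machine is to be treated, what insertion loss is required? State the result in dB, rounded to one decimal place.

2.7 dB

The untreated sources together contribute 10^(88.1/10) + 10^(65.6/10) = 6.493e+08, i.e. 88.12 dB(A).
The limit corresponds to 10^(93.5/10) = 2.239e+09; subtracting the fixed part leaves 1.589e+09 for the milling machine, i.e. 92.01 dB(A).
So the milling machine must be reduced from 94.7 to 92.01 dB(A): IL = 2.69 dB.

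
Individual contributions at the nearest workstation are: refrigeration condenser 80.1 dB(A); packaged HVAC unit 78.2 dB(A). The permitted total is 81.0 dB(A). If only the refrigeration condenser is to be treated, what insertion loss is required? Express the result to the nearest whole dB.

The untreated sources together contribute 10^(78.2/10) = 6.607e+07, i.e. 78.20 dB(A).
To meet 81.0 dB(A) overall, the treated refrigeration condenser may contribute at most 10^(81.0/10) − 6.607e+07 = 5.982e+07, i.e. 77.77 dB(A).
So the refrigeration condenser must be reduced from 80.1 to 77.77 dB(A): IL = 2.33 dB.

2 dB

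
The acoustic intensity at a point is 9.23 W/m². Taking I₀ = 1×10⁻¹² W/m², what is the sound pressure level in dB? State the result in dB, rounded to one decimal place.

129.7 dB

Dividing by I₀ shifts the exponent by 12: I/I₀ = 9.23×10^12.
L = 10·(0.9652 + 12) = 129.65 dB.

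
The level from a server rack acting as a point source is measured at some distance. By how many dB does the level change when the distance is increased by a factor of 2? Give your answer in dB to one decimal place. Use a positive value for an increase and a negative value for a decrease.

A point source loses 6 dB per doubling of distance; generally ΔL = −20·log₁₀(r₂/r₁).
ΔL = −20·log₁₀(2) = -6.02 dB.

-6.0 dB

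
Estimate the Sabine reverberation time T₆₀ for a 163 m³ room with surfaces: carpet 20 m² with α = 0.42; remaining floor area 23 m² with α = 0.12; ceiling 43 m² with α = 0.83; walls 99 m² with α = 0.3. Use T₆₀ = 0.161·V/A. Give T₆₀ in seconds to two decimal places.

Summing Sᵢαᵢ: 20·0.42 + 23·0.12 + 43·0.83 + 99·0.3 = 76.55 m².
T₆₀ = 0.161 × 163 / 76.55 = 0.343 s.

0.34 s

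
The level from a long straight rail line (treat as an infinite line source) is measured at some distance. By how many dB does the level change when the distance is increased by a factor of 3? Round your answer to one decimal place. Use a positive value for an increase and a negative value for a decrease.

-4.8 dB

With cylindrical spreading the level changes by −10·log₁₀(r₂/r₁).
ΔL = −10·log₁₀(3) = -4.77 dB.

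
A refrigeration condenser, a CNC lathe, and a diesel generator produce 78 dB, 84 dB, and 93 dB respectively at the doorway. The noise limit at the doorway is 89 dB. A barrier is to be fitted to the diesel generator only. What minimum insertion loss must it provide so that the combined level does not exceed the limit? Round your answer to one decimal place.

Fixed contribution from the other sources: Σ 10^(L/10) = 10^(78/10) + 10^(84/10) = 3.143e+08 (84.97 dB).
To meet 89 dB overall, the treated diesel generator may contribute at most 10^(89/10) − 3.143e+08 = 4.800e+08, i.e. 86.81 dB.
Required insertion loss = 93 − 86.81 = 6.19 dB.

6.2 dB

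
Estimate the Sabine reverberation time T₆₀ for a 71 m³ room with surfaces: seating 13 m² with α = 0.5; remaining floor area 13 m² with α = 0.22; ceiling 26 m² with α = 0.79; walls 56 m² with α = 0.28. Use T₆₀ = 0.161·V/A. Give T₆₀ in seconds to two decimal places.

0.25 s

Summing Sᵢαᵢ: 13·0.5 + 13·0.22 + 26·0.79 + 56·0.28 = 45.58 m².
T₆₀ = 0.161·V/A = 0.161·71/45.58 = 0.251 s.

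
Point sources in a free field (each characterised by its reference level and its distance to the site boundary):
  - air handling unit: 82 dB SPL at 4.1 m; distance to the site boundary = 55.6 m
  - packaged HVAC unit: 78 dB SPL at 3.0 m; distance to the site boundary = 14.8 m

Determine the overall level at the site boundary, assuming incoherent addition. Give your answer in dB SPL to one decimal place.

Apply inverse-square spreading to bring every level to the receiver, then sum 10^(L/10).
air handling unit: 82 − 20·log₁₀(55.6/4.1) = 82 − 22.65 = 59.35 dB SPL.
packaged HVAC unit: 78 − 20·log₁₀(14.8/3.0) = 78 − 13.86 = 64.14 dB SPL.
Σ 10^(L/10) = 3.454e+06 → L_total = 10·log₁₀(3.454e+06) = 65.38 dB SPL.

65.4 dB SPL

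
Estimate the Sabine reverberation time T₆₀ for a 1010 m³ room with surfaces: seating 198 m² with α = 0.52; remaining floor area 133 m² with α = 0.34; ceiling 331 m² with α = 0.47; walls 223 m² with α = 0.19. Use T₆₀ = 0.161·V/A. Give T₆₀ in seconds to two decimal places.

0.47 s

A = Σ Sᵢαᵢ = 198·0.52 + 133·0.34 + 331·0.47 + 223·0.19 = 346.12 m².
T₆₀ = 0.161·V/A = 0.161·1010/346.12 = 0.470 s.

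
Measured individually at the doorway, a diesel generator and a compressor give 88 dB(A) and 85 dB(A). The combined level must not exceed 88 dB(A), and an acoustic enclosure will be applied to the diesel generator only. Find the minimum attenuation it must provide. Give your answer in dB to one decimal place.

Everything except the diesel generator sums to 10^(85/10) = 3.162e+08 in linear terms, 85.00 dB(A).
The limit corresponds to 10^(88/10) = 6.310e+08; subtracting the fixed part leaves 3.147e+08 for the diesel generator, i.e. 84.98 dB(A).
Required insertion loss = 88 − 84.98 = 3.02 dB.

3.0 dB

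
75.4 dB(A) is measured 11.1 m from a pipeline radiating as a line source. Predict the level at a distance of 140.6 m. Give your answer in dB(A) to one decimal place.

Cylindrical spreading from a line source gives a 10·log₁₀(r₂/r₁) drop.
L₂ = 75.4 − 10·log₁₀(140.6/11.1) = 75.4 − 11.027 = 64.37 dB(A).

64.4 dB(A)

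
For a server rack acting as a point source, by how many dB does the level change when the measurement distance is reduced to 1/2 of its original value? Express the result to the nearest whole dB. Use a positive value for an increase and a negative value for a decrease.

With spherical spreading the level changes by −20·log₁₀(r₂/r₁).
ΔL = −20·log₁₀(0.5) = +6.02 dB.

+6 dB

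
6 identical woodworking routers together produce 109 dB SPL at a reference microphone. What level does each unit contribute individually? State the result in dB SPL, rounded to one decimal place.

6 equal contributions raise the level by 10·log₁₀ 6 = 7.782 dB, so each unit alone gives 109 − 7.782.

101.2 dB SPL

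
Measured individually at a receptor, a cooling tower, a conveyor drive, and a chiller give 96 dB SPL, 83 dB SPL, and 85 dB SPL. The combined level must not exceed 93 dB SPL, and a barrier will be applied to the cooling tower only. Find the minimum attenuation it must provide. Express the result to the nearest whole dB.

4 dB

Everything except the cooling tower sums to 10^(83/10) + 10^(85/10) = 5.158e+08 in linear terms, 87.12 dB SPL.
To meet 93 dB SPL overall, the treated cooling tower may contribute at most 10^(93/10) − 5.158e+08 = 1.480e+09, i.e. 91.70 dB SPL.
Required insertion loss = 96 − 91.70 = 4.30 dB.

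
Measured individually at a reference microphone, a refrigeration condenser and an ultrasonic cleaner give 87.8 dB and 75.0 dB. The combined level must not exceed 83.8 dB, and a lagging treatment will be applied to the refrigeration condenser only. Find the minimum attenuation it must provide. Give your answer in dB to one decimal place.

4.6 dB

Everything except the refrigeration condenser sums to 10^(75.0/10) = 3.162e+07 in linear terms, 75.00 dB.
The limit corresponds to 10^(83.8/10) = 2.399e+08; subtracting the fixed part leaves 2.083e+08 for the refrigeration condenser, i.e. 83.19 dB.
So the refrigeration condenser must be reduced from 87.8 to 83.19 dB: IL = 4.61 dB.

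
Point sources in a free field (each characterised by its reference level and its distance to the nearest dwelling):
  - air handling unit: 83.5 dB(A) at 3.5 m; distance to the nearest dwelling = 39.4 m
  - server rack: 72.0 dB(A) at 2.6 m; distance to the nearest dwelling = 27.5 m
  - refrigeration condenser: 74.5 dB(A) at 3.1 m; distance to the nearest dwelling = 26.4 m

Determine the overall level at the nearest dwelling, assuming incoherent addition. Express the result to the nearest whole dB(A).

Apply inverse-square spreading to bring every level to the receiver, then sum 10^(L/10).
air handling unit: 83.5 − 20·log₁₀(39.4/3.5) = 83.5 − 21.03 = 62.47 dB(A).
server rack: 72.0 − 20·log₁₀(27.5/2.6) = 72.0 − 20.49 = 51.51 dB(A).
refrigeration condenser: 74.5 − 20·log₁₀(26.4/3.1) = 74.5 − 18.60 = 55.90 dB(A).
Σ 10^(L/10) = 2.297e+06 → L_total = 10·log₁₀(2.297e+06) = 63.61 dB(A).

64 dB(A)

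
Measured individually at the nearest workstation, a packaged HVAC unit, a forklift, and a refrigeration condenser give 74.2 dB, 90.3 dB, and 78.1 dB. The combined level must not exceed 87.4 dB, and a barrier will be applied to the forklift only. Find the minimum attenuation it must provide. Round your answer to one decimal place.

Everything except the forklift sums to 10^(74.2/10) + 10^(78.1/10) = 9.087e+07 in linear terms, 79.58 dB.
The limit corresponds to 10^(87.4/10) = 5.495e+08; subtracting the fixed part leaves 4.587e+08 for the forklift, i.e. 86.62 dB.
Required insertion loss = 90.3 − 86.62 = 3.68 dB.

3.7 dB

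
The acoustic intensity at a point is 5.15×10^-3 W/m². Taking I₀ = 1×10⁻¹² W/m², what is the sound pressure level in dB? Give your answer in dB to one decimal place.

I/I₀ = 5.15×10^-3/10⁻¹² = 5.15×10^9, and L = 10·log₁₀(I/I₀).
L = 10·(0.7118 + 9) = 97.12 dB.

97.1 dB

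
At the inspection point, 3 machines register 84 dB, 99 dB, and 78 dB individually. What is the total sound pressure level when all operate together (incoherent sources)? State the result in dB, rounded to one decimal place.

99.2 dB

Incoherent sources combine by intensity addition: L_total = 10·log₁₀(Σ 10^(L_i/10)).
Σ 10^(L/10) = 10^(84/10) + 10^(99/10) + 10^(78/10) = 8.258e+09.
L_total = 10·log₁₀(8.258e+09) = 99.17 dB.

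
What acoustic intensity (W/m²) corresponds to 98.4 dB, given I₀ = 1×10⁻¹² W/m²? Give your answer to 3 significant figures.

0.00692 W/m²

I/I₀ = 10^(98.4/10) = 6.918e+09, so I = 6.918e+09 × 10⁻¹² W/m².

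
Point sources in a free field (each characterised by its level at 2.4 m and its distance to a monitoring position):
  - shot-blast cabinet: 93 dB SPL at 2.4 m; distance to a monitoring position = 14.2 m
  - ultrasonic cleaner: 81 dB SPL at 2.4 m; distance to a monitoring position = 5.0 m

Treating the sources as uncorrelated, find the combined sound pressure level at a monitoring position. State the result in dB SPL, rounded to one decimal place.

Apply inverse-square spreading to bring every level to the receiver, then sum 10^(L/10).
shot-blast cabinet: 93 − 20·log₁₀(14.2/2.4) = 93 − 15.44 = 77.56 dB SPL.
ultrasonic cleaner: 81 − 20·log₁₀(5.0/2.4) = 81 − 6.38 = 74.62 dB SPL.
Σ 10^(L/10) = 8.600e+07 → L_total = 10·log₁₀(8.600e+07) = 79.35 dB SPL.

79.3 dB SPL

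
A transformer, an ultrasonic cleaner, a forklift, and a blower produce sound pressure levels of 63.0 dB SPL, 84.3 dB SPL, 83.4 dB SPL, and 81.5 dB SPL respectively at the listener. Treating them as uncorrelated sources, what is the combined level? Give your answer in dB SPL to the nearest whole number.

88 dB SPL

For uncorrelated sources the intensities add, so convert each level to linear form, sum, and take 10·log₁₀ of the total.
Σ 10^(L/10) = 10^(63.0/10) + 10^(84.3/10) + 10^(83.4/10) + 10^(81.5/10) = 6.312e+08.
L_total = 10·log₁₀(6.312e+08) = 88.00 dB SPL.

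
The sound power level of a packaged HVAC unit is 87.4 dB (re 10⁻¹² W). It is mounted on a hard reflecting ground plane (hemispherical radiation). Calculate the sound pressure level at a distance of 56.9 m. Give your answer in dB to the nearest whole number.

The power spreads over a hemisphere of area 2π·r², so L_p = L_w − 10·log₁₀(2π·r²).
2π·r² = 2.034e+04 m², 10·log₁₀ of that is 43.084 dB.
L_p = 87.4 − 43.084 = 44.32 dB.

44 dB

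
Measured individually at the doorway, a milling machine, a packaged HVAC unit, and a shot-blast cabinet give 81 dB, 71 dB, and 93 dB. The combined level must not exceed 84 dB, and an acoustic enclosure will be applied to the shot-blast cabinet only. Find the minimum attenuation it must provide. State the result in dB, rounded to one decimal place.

The untreated sources together contribute 10^(81/10) + 10^(71/10) = 1.385e+08, i.e. 81.41 dB.
The limit corresponds to 10^(84/10) = 2.512e+08; subtracting the fixed part leaves 1.127e+08 for the shot-blast cabinet, i.e. 80.52 dB.
So the shot-blast cabinet must be reduced from 93 to 80.52 dB: IL = 12.48 dB.

12.5 dB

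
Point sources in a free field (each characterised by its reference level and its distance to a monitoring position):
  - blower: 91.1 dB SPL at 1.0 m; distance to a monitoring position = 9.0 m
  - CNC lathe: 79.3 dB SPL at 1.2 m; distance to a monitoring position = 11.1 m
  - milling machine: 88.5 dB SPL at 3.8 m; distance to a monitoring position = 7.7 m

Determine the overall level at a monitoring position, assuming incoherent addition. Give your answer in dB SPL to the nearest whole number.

83 dB SPL

Propagate each source to the receiver with L = L_ref − 20·log₁₀(r/r_ref), then add intensities.
blower: 91.1 − 20·log₁₀(9.0/1.0) = 91.1 − 19.08 = 72.02 dB SPL.
CNC lathe: 79.3 − 20·log₁₀(11.1/1.2) = 79.3 − 19.32 = 59.98 dB SPL.
milling machine: 88.5 − 20·log₁₀(7.7/3.8) = 88.5 − 6.13 = 82.37 dB SPL.
Σ 10^(L/10) = 1.893e+08 → L_total = 10·log₁₀(1.893e+08) = 82.77 dB SPL.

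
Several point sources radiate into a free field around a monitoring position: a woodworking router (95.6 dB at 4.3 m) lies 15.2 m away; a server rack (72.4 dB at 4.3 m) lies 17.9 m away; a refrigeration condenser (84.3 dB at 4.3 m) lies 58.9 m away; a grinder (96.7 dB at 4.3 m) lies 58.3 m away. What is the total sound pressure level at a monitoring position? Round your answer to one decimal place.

85.0 dB

Propagate each source to the receiver with L = L_ref − 20·log₁₀(r/r_ref), then add intensities.
woodworking router: 95.6 − 20·log₁₀(15.2/4.3) = 95.6 − 10.97 = 84.63 dB.
server rack: 72.4 − 20·log₁₀(17.9/4.3) = 72.4 − 12.39 = 60.01 dB.
refrigeration condenser: 84.3 − 20·log₁₀(58.9/4.3) = 84.3 − 22.73 = 61.57 dB.
grinder: 96.7 − 20·log₁₀(58.3/4.3) = 96.7 − 22.64 = 74.06 dB.
Σ 10^(L/10) = 3.185e+08 → L_total = 10·log₁₀(3.185e+08) = 85.03 dB.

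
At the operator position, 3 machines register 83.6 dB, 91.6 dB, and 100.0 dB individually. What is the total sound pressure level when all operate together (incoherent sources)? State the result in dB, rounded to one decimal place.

Incoherent sources combine by intensity addition: L_total = 10·log₁₀(Σ 10^(L_i/10)).
Σ 10^(L/10) = 10^(83.6/10) + 10^(91.6/10) + 10^(100.0/10) = 1.167e+10.
L_total = 10·log₁₀(1.167e+10) = 100.67 dB.

100.7 dB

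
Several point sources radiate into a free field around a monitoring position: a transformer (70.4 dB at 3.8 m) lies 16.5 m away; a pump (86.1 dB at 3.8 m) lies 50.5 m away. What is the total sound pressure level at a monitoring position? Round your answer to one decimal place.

Propagate each source to the receiver with L = L_ref − 20·log₁₀(r/r_ref), then add intensities.
transformer: 70.4 − 20·log₁₀(16.5/3.8) = 70.4 − 12.75 = 57.65 dB.
pump: 86.1 − 20·log₁₀(50.5/3.8) = 86.1 − 22.47 = 63.63 dB.
Σ 10^(L/10) = 2.888e+06 → L_total = 10·log₁₀(2.888e+06) = 64.61 dB.

64.6 dB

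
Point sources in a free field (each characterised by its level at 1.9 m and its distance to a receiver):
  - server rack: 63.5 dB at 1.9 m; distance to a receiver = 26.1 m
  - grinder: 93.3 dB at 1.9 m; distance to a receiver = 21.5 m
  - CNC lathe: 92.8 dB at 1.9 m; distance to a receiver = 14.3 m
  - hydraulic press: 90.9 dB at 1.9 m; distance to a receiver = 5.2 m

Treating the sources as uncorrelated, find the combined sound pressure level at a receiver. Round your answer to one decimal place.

83.3 dB

Apply inverse-square spreading to bring every level to the receiver, then sum 10^(L/10).
server rack: 63.5 − 20·log₁₀(26.1/1.9) = 63.5 − 22.76 = 40.74 dB.
grinder: 93.3 − 20·log₁₀(21.5/1.9) = 93.3 − 21.07 = 72.23 dB.
CNC lathe: 92.8 − 20·log₁₀(14.3/1.9) = 92.8 − 17.53 = 75.27 dB.
hydraulic press: 90.9 − 20·log₁₀(5.2/1.9) = 90.9 − 8.74 = 82.16 dB.
Σ 10^(L/10) = 2.146e+08 → L_total = 10·log₁₀(2.146e+08) = 83.32 dB.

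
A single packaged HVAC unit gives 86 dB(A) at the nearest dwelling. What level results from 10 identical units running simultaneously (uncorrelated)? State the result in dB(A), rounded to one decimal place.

L_total = L₁ + 10·log₁₀ N for N identical incoherent sources.
L_total = 86 + 10·log₁₀(10) = 86 + 10.000 = 96.00 dB(A).

96.0 dB(A)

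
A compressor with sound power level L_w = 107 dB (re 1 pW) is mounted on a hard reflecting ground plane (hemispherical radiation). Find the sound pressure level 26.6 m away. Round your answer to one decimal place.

70.5 dB

Free-field hemispherical radiation: L_p = L_w − 10·log₁₀(2π·r²), r = 26.6 m.
2π·r² = 4446 m², 10·log₁₀ of that is 36.479 dB.
L_p = 107 − 36.479 = 70.52 dB.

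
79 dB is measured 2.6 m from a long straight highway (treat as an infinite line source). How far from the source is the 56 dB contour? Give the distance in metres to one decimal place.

518.8 m

For a line source L₁ − L₂ = 10·log₁₀(r₂/r₁), so r₂ = r₁·10^((L₁−L₂)/10).
r₂ = 2.6·10^((79−56)/10) = 2.6·10^(23.0/10) = 518.77 m.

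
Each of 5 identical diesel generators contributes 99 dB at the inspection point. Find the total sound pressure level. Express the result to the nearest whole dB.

N identical incoherent sources raise the level by 10·log₁₀ N.
L_total = 99 + 10·log₁₀(5) = 99 + 6.990 = 105.99 dB.

106 dB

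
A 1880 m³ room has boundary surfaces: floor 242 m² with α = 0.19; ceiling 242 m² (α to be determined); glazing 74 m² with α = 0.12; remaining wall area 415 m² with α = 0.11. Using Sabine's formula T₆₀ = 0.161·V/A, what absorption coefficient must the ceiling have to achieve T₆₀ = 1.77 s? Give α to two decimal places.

0.29

A = 0.161·V/T₆₀ = 0.161·1880/1.77 = 171.01 m² sabins.
Absorption from the other surfaces = 242·0.19 + 74·0.12 + 415·0.11 = 100.51 m², so the ceiling must supply 70.50 m² over 242 m².
α = 70.50/242 = 0.291.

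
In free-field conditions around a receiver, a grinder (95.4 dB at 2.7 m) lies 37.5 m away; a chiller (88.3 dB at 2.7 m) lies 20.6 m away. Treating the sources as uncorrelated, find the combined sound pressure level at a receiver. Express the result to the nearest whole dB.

Propagate each source to the receiver with L = L_ref − 20·log₁₀(r/r_ref), then add intensities.
grinder: 95.4 − 20·log₁₀(37.5/2.7) = 95.4 − 22.85 = 72.55 dB.
chiller: 88.3 − 20·log₁₀(20.6/2.7) = 88.3 − 17.65 = 70.65 dB.
Σ 10^(L/10) = 2.959e+07 → L_total = 10·log₁₀(2.959e+07) = 74.71 dB.

75 dB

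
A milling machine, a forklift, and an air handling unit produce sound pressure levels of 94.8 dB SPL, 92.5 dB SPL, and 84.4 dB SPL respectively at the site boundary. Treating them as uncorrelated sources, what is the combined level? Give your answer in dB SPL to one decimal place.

97.1 dB SPL

Incoherent sources combine by intensity addition: L_total = 10·log₁₀(Σ 10^(L_i/10)).
Σ 10^(L/10) = 10^(94.8/10) + 10^(92.5/10) + 10^(84.4/10) = 5.074e+09.
L_total = 10·log₁₀(5.074e+09) = 97.05 dB SPL.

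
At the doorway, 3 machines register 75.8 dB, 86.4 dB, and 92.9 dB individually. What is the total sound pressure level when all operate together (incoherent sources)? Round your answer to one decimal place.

For uncorrelated sources the intensities add, so convert each level to linear form, sum, and take 10·log₁₀ of the total.
Σ 10^(L/10) = 10^(75.8/10) + 10^(86.4/10) + 10^(92.9/10) = 2.424e+09.
L_total = 10·log₁₀(2.424e+09) = 93.85 dB.

93.8 dB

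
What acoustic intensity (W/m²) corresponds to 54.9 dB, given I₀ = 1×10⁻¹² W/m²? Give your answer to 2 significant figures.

3.1e-07 W/m²

I/I₀ = 10^(54.9/10) = 3.09e+05, so I = 3.09e+05 × 10⁻¹² W/m².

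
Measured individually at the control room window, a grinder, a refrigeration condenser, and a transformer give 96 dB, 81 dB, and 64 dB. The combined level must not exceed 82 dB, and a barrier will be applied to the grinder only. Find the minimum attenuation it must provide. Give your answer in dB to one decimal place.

Fixed contribution from the other sources: Σ 10^(L/10) = 10^(81/10) + 10^(64/10) = 1.284e+08 (81.09 dB).
The limit corresponds to 10^(82/10) = 1.585e+08; subtracting the fixed part leaves 3.008e+07 for the grinder, i.e. 74.78 dB.
Required insertion loss = 96 − 74.78 = 21.22 dB.

21.2 dB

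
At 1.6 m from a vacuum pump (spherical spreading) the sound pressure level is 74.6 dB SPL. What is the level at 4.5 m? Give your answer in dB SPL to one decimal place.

Spherical spreading from a point source gives a 20·log₁₀(r₂/r₁) drop.
L₂ = 74.6 − 20·log₁₀(4.5/1.6) = 74.6 − 8.982 = 65.62 dB SPL.

65.6 dB SPL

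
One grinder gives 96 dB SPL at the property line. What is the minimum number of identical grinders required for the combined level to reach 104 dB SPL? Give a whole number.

7

N identical sources give L₁ + 10·log₁₀ N, so require 10·log₁₀ N ≥ 104 − 96 = 8.0 dB.
N ≥ 10^(8.0/10) = 6.310, so N = 7.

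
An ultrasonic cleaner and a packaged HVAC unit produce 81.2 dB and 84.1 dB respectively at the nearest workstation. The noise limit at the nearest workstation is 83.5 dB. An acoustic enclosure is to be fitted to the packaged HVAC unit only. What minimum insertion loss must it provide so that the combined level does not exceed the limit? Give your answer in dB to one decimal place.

The untreated sources together contribute 10^(81.2/10) = 1.318e+08, i.e. 81.20 dB.
The limit corresponds to 10^(83.5/10) = 2.239e+08; subtracting the fixed part leaves 9.205e+07 for the packaged HVAC unit, i.e. 79.64 dB.
Required insertion loss = 84.1 − 79.64 = 4.46 dB.

4.5 dB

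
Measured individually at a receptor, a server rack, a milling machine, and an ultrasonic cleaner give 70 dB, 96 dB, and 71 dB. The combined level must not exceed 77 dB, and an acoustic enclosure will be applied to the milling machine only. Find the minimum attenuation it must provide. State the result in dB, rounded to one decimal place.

21.6 dB

Everything except the milling machine sums to 10^(70/10) + 10^(71/10) = 2.259e+07 in linear terms, 73.54 dB.
To meet 77 dB overall, the treated milling machine may contribute at most 10^(77/10) − 2.259e+07 = 2.753e+07, i.e. 74.40 dB.
Required insertion loss = 96 − 74.40 = 21.60 dB.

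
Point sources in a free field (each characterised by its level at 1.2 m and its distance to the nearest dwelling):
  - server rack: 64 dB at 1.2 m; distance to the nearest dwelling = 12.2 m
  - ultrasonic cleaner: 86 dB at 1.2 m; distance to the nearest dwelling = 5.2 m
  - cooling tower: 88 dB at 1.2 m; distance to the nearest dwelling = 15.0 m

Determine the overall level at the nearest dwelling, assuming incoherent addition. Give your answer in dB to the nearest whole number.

First find each source's level at the receiver (point-source: −20·log₁₀(r/r_ref)), then combine on an intensity basis.
server rack: 64 − 20·log₁₀(12.2/1.2) = 64 − 20.14 = 43.86 dB.
ultrasonic cleaner: 86 − 20·log₁₀(5.2/1.2) = 86 − 12.74 = 73.26 dB.
cooling tower: 88 − 20·log₁₀(15.0/1.2) = 88 − 21.94 = 66.06 dB.
Σ 10^(L/10) = 2.526e+07 → L_total = 10·log₁₀(2.526e+07) = 74.02 dB.

74 dB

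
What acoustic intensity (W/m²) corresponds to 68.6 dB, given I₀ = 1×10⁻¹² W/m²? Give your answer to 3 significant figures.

7.24e-06 W/m²

I/I₀ = 10^(68.6/10) = 7.244e+06, so I = 7.244e+06 × 10⁻¹² W/m².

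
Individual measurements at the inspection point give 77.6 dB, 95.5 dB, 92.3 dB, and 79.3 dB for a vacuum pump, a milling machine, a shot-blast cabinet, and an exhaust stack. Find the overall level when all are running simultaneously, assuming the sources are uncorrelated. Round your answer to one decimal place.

97.3 dB

For uncorrelated sources the intensities add, so convert each level to linear form, sum, and take 10·log₁₀ of the total.
Σ 10^(L/10) = 10^(77.6/10) + 10^(95.5/10) + 10^(92.3/10) + 10^(79.3/10) = 5.389e+09.
L_total = 10·log₁₀(5.389e+09) = 97.32 dB.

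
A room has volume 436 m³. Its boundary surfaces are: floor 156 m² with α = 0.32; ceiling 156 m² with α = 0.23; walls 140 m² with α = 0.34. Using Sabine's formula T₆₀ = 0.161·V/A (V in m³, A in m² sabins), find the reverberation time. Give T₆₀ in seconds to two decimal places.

Summing Sᵢαᵢ: 156·0.32 + 156·0.23 + 140·0.34 = 133.40 m².
T₆₀ = 0.161 × 436 / 133.40 = 0.526 s.

0.53 s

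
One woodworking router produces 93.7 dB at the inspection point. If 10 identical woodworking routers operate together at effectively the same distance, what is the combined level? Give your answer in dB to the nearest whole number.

With 10 equal, uncorrelated contributions the intensity is 10× that of one unit, giving a rise of 10·log₁₀ 10.
L_total = 93.7 + 10·log₁₀(10) = 93.7 + 10.000 = 103.70 dB.

104 dB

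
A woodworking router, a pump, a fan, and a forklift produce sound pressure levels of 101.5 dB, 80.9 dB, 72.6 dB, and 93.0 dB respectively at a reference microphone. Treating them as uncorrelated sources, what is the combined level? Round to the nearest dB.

For uncorrelated sources the intensities add, so convert each level to linear form, sum, and take 10·log₁₀ of the total.
Σ 10^(L/10) = 10^(101.5/10) + 10^(80.9/10) + 10^(72.6/10) + 10^(93.0/10) = 1.626e+10.
L_total = 10·log₁₀(1.626e+10) = 102.11 dB.

102 dB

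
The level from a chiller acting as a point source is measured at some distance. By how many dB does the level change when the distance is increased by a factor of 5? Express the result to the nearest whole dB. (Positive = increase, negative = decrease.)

Point-source spreading: ΔL = −20·log₁₀(r₂/r₁).
ΔL = −20·log₁₀(5) = -13.98 dB.

-14 dB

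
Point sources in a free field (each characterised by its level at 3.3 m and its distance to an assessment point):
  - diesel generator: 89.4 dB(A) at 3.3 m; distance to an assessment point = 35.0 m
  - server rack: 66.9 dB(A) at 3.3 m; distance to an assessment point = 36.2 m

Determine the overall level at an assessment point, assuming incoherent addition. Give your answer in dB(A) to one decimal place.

68.9 dB(A)

Apply inverse-square spreading to bring every level to the receiver, then sum 10^(L/10).
diesel generator: 89.4 − 20·log₁₀(35.0/3.3) = 89.4 − 20.51 = 68.89 dB(A).
server rack: 66.9 − 20·log₁₀(36.2/3.3) = 66.9 − 20.80 = 46.10 dB(A).
Σ 10^(L/10) = 7.783e+06 → L_total = 10·log₁₀(7.783e+06) = 68.91 dB(A).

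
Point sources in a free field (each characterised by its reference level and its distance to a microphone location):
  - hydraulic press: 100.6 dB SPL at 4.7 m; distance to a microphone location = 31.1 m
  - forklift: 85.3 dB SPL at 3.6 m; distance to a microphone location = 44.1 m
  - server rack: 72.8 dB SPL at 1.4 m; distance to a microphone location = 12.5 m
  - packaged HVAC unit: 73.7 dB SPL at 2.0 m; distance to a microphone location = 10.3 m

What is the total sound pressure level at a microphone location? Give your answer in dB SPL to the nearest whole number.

84 dB SPL

Propagate each source to the receiver with L = L_ref − 20·log₁₀(r/r_ref), then add intensities.
hydraulic press: 100.6 − 20·log₁₀(31.1/4.7) = 100.6 − 16.41 = 84.19 dB SPL.
forklift: 85.3 − 20·log₁₀(44.1/3.6) = 85.3 − 21.76 = 63.54 dB SPL.
server rack: 72.8 − 20·log₁₀(12.5/1.4) = 72.8 − 19.02 = 53.78 dB SPL.
packaged HVAC unit: 73.7 − 20·log₁₀(10.3/2.0) = 73.7 − 14.24 = 59.46 dB SPL.
Σ 10^(L/10) = 2.656e+08 → L_total = 10·log₁₀(2.656e+08) = 84.24 dB SPL.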